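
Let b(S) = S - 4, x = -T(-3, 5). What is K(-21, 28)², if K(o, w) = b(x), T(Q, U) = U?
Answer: 81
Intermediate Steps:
x = -5 (x = -1*5 = -5)
b(S) = -4 + S
K(o, w) = -9 (K(o, w) = -4 - 5 = -9)
K(-21, 28)² = (-9)² = 81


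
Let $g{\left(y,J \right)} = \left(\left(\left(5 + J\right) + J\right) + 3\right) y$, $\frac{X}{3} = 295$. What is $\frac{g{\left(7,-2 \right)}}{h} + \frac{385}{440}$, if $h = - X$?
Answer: $\frac{5971}{7080} \approx 0.84336$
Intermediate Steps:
$X = 885$ ($X = 3 \cdot 295 = 885$)
$h = -885$ ($h = \left(-1\right) 885 = -885$)
$g{\left(y,J \right)} = y \left(8 + 2 J\right)$ ($g{\left(y,J \right)} = \left(\left(5 + 2 J\right) + 3\right) y = \left(8 + 2 J\right) y = y \left(8 + 2 J\right)$)
$\frac{g{\left(7,-2 \right)}}{h} + \frac{385}{440} = \frac{2 \cdot 7 \left(4 - 2\right)}{-885} + \frac{385}{440} = 2 \cdot 7 \cdot 2 \left(- \frac{1}{885}\right) + 385 \cdot \frac{1}{440} = 28 \left(- \frac{1}{885}\right) + \frac{7}{8} = - \frac{28}{885} + \frac{7}{8} = \frac{5971}{7080}$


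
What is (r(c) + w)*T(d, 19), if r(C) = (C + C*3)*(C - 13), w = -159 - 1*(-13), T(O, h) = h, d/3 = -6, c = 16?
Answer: 874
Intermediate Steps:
d = -18 (d = 3*(-6) = -18)
w = -146 (w = -159 + 13 = -146)
r(C) = 4*C*(-13 + C) (r(C) = (C + 3*C)*(-13 + C) = (4*C)*(-13 + C) = 4*C*(-13 + C))
(r(c) + w)*T(d, 19) = (4*16*(-13 + 16) - 146)*19 = (4*16*3 - 146)*19 = (192 - 146)*19 = 46*19 = 874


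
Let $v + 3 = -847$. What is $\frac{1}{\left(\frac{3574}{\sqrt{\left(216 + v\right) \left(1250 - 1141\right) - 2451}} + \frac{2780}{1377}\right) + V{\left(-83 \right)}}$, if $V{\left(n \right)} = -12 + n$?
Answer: $- \frac{12615799281615}{1197251284651729} + \frac{6776765046 i \sqrt{71557}}{1197251284651729} \approx -0.010537 + 0.0015141 i$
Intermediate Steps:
$v = -850$ ($v = -3 - 847 = -850$)
$\frac{1}{\left(\frac{3574}{\sqrt{\left(216 + v\right) \left(1250 - 1141\right) - 2451}} + \frac{2780}{1377}\right) + V{\left(-83 \right)}} = \frac{1}{\left(\frac{3574}{\sqrt{\left(216 - 850\right) \left(1250 - 1141\right) - 2451}} + \frac{2780}{1377}\right) - 95} = \frac{1}{\left(\frac{3574}{\sqrt{\left(-634\right) 109 - 2451}} + 2780 \cdot \frac{1}{1377}\right) - 95} = \frac{1}{\left(\frac{3574}{\sqrt{-69106 - 2451}} + \frac{2780}{1377}\right) - 95} = \frac{1}{\left(\frac{3574}{\sqrt{-71557}} + \frac{2780}{1377}\right) - 95} = \frac{1}{\left(\frac{3574}{i \sqrt{71557}} + \frac{2780}{1377}\right) - 95} = \frac{1}{\left(3574 \left(- \frac{i \sqrt{71557}}{71557}\right) + \frac{2780}{1377}\right) - 95} = \frac{1}{\left(- \frac{3574 i \sqrt{71557}}{71557} + \frac{2780}{1377}\right) - 95} = \frac{1}{\left(\frac{2780}{1377} - \frac{3574 i \sqrt{71557}}{71557}\right) - 95} = \frac{1}{- \frac{128035}{1377} - \frac{3574 i \sqrt{71557}}{71557}}$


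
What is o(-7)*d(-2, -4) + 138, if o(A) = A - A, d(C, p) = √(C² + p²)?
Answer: 138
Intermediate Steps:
o(A) = 0
o(-7)*d(-2, -4) + 138 = 0*√((-2)² + (-4)²) + 138 = 0*√(4 + 16) + 138 = 0*√20 + 138 = 0*(2*√5) + 138 = 0 + 138 = 138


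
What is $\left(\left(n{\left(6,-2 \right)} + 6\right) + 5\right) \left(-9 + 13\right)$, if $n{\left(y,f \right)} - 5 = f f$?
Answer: $80$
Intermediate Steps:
$n{\left(y,f \right)} = 5 + f^{2}$ ($n{\left(y,f \right)} = 5 + f f = 5 + f^{2}$)
$\left(\left(n{\left(6,-2 \right)} + 6\right) + 5\right) \left(-9 + 13\right) = \left(\left(\left(5 + \left(-2\right)^{2}\right) + 6\right) + 5\right) \left(-9 + 13\right) = \left(\left(\left(5 + 4\right) + 6\right) + 5\right) 4 = \left(\left(9 + 6\right) + 5\right) 4 = \left(15 + 5\right) 4 = 20 \cdot 4 = 80$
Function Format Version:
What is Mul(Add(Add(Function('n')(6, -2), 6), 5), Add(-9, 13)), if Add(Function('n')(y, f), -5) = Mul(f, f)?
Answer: 80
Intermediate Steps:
Function('n')(y, f) = Add(5, Pow(f, 2)) (Function('n')(y, f) = Add(5, Mul(f, f)) = Add(5, Pow(f, 2)))
Mul(Add(Add(Function('n')(6, -2), 6), 5), Add(-9, 13)) = Mul(Add(Add(Add(5, Pow(-2, 2)), 6), 5), Add(-9, 13)) = Mul(Add(Add(Add(5, 4), 6), 5), 4) = Mul(Add(Add(9, 6), 5), 4) = Mul(Add(15, 5), 4) = Mul(20, 4) = 80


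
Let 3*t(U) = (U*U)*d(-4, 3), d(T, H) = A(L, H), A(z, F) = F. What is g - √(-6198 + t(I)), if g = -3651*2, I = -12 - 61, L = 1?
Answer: -7302 - I*√869 ≈ -7302.0 - 29.479*I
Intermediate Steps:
d(T, H) = H
I = -73
t(U) = U² (t(U) = ((U*U)*3)/3 = (U²*3)/3 = (3*U²)/3 = U²)
g = -7302
g - √(-6198 + t(I)) = -7302 - √(-6198 + (-73)²) = -7302 - √(-6198 + 5329) = -7302 - √(-869) = -7302 - I*√869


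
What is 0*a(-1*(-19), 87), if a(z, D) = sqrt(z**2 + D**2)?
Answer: 0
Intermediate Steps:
a(z, D) = sqrt(D**2 + z**2)
0*a(-1*(-19), 87) = 0*sqrt(87**2 + (-1*(-19))**2) = 0*sqrt(7569 + 19**2) = 0*sqrt(7569 + 361) = 0*sqrt(7930) = 0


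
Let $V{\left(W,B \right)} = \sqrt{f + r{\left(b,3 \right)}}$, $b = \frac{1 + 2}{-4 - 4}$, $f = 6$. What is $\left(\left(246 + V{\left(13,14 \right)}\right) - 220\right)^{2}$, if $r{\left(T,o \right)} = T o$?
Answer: $\frac{\left(104 + \sqrt{78}\right)^{2}}{16} \approx 795.69$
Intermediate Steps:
$b = - \frac{3}{8}$ ($b = \frac{3}{-8} = 3 \left(- \frac{1}{8}\right) = - \frac{3}{8} \approx -0.375$)
$V{\left(W,B \right)} = \frac{\sqrt{78}}{4}$ ($V{\left(W,B \right)} = \sqrt{6 - \frac{9}{8}} = \sqrt{\frac{39}{8}} = \frac{\sqrt{78}}{4}$)
$\left(\left(246 + V{\left(13,14 \right)}\right) - 220\right)^{2} = \left(\left(246 + \frac{\sqrt{78}}{4}\right) - 220\right)^{2} = \left(26 + \frac{\sqrt{78}}{4}\right)^{2}$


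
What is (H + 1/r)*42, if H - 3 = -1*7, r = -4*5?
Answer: -1701/10 ≈ -170.10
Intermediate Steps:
r = -20
H = -4 (H = 3 - 1*7 = 3 - 7 = -4)
(H + 1/r)*42 = (-4 + 1/(-20))*42 = (-4 - 1/20)*42 = -81/20*42 = -1701/10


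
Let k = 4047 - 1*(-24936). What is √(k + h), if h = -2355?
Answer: 2*√6657 ≈ 163.18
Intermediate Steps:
k = 28983 (k = 4047 + 24936 = 28983)
√(k + h) = √(28983 - 2355) = √26628 = 2*√6657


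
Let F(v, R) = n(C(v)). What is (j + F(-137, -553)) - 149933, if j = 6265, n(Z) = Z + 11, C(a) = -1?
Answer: -143658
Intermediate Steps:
n(Z) = 11 + Z
F(v, R) = 10 (F(v, R) = 11 - 1 = 10)
(j + F(-137, -553)) - 149933 = (6265 + 10) - 149933 = 6275 - 149933 = -143658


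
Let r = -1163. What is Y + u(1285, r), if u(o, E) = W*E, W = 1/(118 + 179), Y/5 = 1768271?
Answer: 2625881272/297 ≈ 8.8413e+6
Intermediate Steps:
Y = 8841355 (Y = 5*1768271 = 8841355)
W = 1/297 ≈ 0.0033670
u(o, E) = E/297
Y + u(1285, r) = 8841355 + (1/297)*(-1163) = 8841355 - 1163/297 = 2625881272/297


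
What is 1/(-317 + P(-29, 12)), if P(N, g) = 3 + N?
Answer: -1/343 ≈ -0.0029155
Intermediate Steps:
1/(-317 + P(-29, 12)) = 1/(-317 + (3 - 29)) = 1/(-317 - 26) = 1/(-343) = -1/343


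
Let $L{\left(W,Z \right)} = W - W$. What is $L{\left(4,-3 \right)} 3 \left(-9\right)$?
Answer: $0$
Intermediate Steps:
$L{\left(W,Z \right)} = 0$
$L{\left(4,-3 \right)} 3 \left(-9\right) = 0 \cdot 3 \left(-9\right) = 0 \left(-9\right) = 0$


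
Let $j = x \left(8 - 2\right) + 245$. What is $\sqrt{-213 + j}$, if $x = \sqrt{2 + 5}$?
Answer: $\sqrt{32 + 6 \sqrt{7}} \approx 6.9191$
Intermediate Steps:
$x = \sqrt{7} \approx 2.6458$
$j = 245 + 6 \sqrt{7}$ ($j = \sqrt{7} \left(8 - 2\right) + 245 = \sqrt{7} \cdot 6 + 245 = 6 \sqrt{7} + 245 = 245 + 6 \sqrt{7} \approx 260.87$)
$\sqrt{-213 + j} = \sqrt{-213 + \left(245 + 6 \sqrt{7}\right)} = \sqrt{32 + 6 \sqrt{7}}$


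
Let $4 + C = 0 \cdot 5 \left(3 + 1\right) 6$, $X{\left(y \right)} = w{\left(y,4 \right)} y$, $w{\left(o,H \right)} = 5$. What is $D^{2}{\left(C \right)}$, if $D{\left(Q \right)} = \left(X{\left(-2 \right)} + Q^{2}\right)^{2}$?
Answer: $1296$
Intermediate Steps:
$X{\left(y \right)} = 5 y$
$C = -4$ ($C = -4 + 0 \cdot 5 \left(3 + 1\right) 6 = -4 + 0 \cdot 4 \cdot 6 = -4 + 0 \cdot 24 = -4 + 0 = -4$)
$D{\left(Q \right)} = \left(-10 + Q^{2}\right)^{2}$ ($D{\left(Q \right)} = \left(5 \left(-2\right) + Q^{2}\right)^{2} = \left(-10 + Q^{2}\right)^{2}$)
$D^{2}{\left(C \right)} = \left(\left(-10 + \left(-4\right)^{2}\right)^{2}\right)^{2} = \left(\left(-10 + 16\right)^{2}\right)^{2} = \left(6^{2}\right)^{2} = 36^{2} = 1296$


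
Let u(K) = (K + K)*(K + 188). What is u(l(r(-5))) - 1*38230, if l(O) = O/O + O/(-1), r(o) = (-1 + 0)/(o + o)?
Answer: -1894499/50 ≈ -37890.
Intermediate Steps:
r(o) = -1/(2*o)
l(O) = 1 - O (l(O) = 1 + O*(-1) = 1 - O)
u(K) = 2*K*(188 + K) (u(K) = (2*K)*(188 + K) = 2*K*(188 + K))
u(l(r(-5))) - 1*38230 = 2*(1 - (-1)/(2*(-5)))*(188 + (1 - (-1)/(2*(-5)))) - 1*38230 = 2*(1 - (-1)*(-1)/(2*5))*(188 + (1 - (-1)*(-1)/(2*5))) - 38230 = 2*(1 - 1*⅒)*(188 + (1 - 1*⅒)) - 38230 = 2*(1 - ⅒)*(188 + (1 - ⅒)) - 38230 = 2*(9/10)*(188 + 9/10) - 38230 = 2*(9/10)*(1889/10) - 38230 = 17001/50 - 38230 = -1894499/50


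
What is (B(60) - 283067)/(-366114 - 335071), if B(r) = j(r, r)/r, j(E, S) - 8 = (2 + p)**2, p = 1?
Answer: 16984003/42071100 ≈ 0.40370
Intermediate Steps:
j(E, S) = 17 (j(E, S) = 8 + (2 + 1)**2 = 8 + 3**2 = 8 + 9 = 17)
B(r) = 17/r
(B(60) - 283067)/(-366114 - 335071) = (17/60 - 283067)/(-366114 - 335071) = (17*(1/60) - 283067)/(-701185) = (17/60 - 283067)*(-1/701185) = -16984003/60*(-1/701185) = 16984003/42071100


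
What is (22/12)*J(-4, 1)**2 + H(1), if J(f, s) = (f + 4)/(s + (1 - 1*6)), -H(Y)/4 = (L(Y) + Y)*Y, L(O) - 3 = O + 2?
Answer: -28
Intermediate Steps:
L(O) = 5 + O (L(O) = 3 + (O + 2) = 3 + (2 + O) = 5 + O)
H(Y) = -4*Y*(5 + 2*Y) (H(Y) = -4*((5 + Y) + Y)*Y = -4*(5 + 2*Y)*Y = -4*Y*(5 + 2*Y))
J(f, s) = (4 + f)/(-5 + s) (J(f, s) = (4 + f)/(s + (1 - 6)) = (4 + f)/(s - 5) = (4 + f)/(-5 + s))
(22/12)*J(-4, 1)**2 + H(1) = (22/12)*((4 - 4)/(-5 + 1))**2 - 4*1*(5 + 2*1) = (22*(1/12))*(0/(-4))**2 - 4*1*(5 + 2) = 11*(-1/4*0)**2/6 - 4*1*7 = (11/6)*0**2 - 28 = (11/6)*0 - 28 = 0 - 28 = -28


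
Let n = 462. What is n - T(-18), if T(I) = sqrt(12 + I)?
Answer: 462 - I*sqrt(6) ≈ 462.0 - 2.4495*I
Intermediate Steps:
n - T(-18) = 462 - sqrt(12 - 18) = 462 - sqrt(-6) = 462 - I*sqrt(6)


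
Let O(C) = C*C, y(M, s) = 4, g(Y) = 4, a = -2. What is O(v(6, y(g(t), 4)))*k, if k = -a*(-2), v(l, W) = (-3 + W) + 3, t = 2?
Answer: -64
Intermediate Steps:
v(l, W) = W
O(C) = C**2
k = -4 (k = -1*(-2)*(-2) = 2*(-2) = -4)
O(v(6, y(g(t), 4)))*k = 4**2*(-4) = 16*(-4) = -64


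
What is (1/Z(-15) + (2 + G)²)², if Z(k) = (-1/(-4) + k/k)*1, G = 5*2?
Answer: 524176/25 ≈ 20967.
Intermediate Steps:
G = 10
Z(k) = 5/4 (Z(k) = (-1*(-¼) + 1)*1 = (¼ + 1)*1 = (5/4)*1 = 5/4)
(1/Z(-15) + (2 + G)²)² = (1/(5/4) + (2 + 10)²)² = (⅘ + 12²)² = (⅘ + 144)² = (724/5)² = 524176/25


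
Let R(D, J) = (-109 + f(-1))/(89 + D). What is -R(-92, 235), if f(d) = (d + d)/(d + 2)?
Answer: -37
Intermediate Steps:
f(d) = 2*d/(2 + d) (f(d) = (2*d)/(2 + d) = 2*d/(2 + d))
R(D, J) = -111/(89 + D) (R(D, J) = (-109 + 2*(-1)/(2 - 1))/(89 + D) = (-109 + 2*(-1)/1)/(89 + D) = (-109 + 2*(-1)*1)/(89 + D) = (-109 - 2)/(89 + D) = -111/(89 + D))
-R(-92, 235) = -(-111)/(89 - 92) = -(-111)/(-3) = -(-111)*(-1)/3 = -1*37 = -37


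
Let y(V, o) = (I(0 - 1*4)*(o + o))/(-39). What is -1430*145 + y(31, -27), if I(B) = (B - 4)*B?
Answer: -2694974/13 ≈ -2.0731e+5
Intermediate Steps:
I(B) = B*(-4 + B) (I(B) = (-4 + B)*B = B*(-4 + B))
y(V, o) = -64*o/39 (y(V, o) = (((0 - 1*4)*(-4 + (0 - 1*4)))*(o + o))/(-39) = (((0 - 4)*(-4 + (0 - 4)))*(2*o))*(-1/39) = ((-4*(-4 - 4))*(2*o))*(-1/39) = ((-4*(-8))*(2*o))*(-1/39) = (32*(2*o))*(-1/39) = (64*o)*(-1/39) = -64*o/39)
-1430*145 + y(31, -27) = -1430*145 - 64/39*(-27) = -207350 + 576/13 = -2694974/13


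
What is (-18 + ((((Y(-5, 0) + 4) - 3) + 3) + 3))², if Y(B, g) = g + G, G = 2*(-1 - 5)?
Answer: 529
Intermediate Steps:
G = -12 (G = 2*(-6) = -12)
Y(B, g) = -12 + g (Y(B, g) = g - 12 = -12 + g)
(-18 + ((((Y(-5, 0) + 4) - 3) + 3) + 3))² = (-18 + (((((-12 + 0) + 4) - 3) + 3) + 3))² = (-18 + ((((-12 + 4) - 3) + 3) + 3))² = (-18 + (((-8 - 3) + 3) + 3))² = (-18 + ((-11 + 3) + 3))² = (-18 + (-8 + 3))² = (-18 - 5)² = (-23)² = 529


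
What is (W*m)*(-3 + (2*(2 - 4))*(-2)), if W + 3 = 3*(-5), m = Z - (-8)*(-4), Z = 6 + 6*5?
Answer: -360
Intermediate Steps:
Z = 36 (Z = 6 + 30 = 36)
m = 4 (m = 36 - (-8)*(-4) = 36 - 1*32 = 36 - 32 = 4)
W = -18 (W = -3 + 3*(-5) = -3 - 15 = -18)
(W*m)*(-3 + (2*(2 - 4))*(-2)) = (-18*4)*(-3 + (2*(2 - 4))*(-2)) = -72*(-3 + (2*(-2))*(-2)) = -72*(-3 - 4*(-2)) = -72*(-3 + 8) = -72*5 = -360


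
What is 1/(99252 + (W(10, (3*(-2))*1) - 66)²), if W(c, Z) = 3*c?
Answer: 1/100548 ≈ 9.9455e-6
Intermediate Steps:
1/(99252 + (W(10, (3*(-2))*1) - 66)²) = 1/(99252 + (3*10 - 66)²) = 1/(99252 + (30 - 66)²) = 1/(99252 + (-36)²) = 1/(99252 + 1296) = 1/100548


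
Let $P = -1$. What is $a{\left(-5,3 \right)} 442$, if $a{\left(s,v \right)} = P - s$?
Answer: $1768$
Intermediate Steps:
$a{\left(s,v \right)} = -1 - s$
$a{\left(-5,3 \right)} 442 = \left(-1 - -5\right) 442 = \left(-1 + 5\right) 442 = 4 \cdot 442 = 1768$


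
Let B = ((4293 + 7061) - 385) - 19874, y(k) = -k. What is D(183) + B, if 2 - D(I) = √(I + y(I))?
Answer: -8903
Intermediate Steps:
D(I) = 2 (D(I) = 2 - √(I - I) = 2 - √0 = 2 - 1*0 = 2 + 0 = 2)
B = -8905 (B = (11354 - 385) - 19874 = 10969 - 19874 = -8905)
D(183) + B = 2 - 8905 = -8903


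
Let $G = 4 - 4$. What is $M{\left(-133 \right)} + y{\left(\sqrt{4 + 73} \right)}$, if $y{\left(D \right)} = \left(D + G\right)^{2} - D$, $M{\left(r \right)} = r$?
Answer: $-56 - \sqrt{77} \approx -64.775$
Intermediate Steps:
$G = 0$
$y{\left(D \right)} = D^{2} - D$ ($y{\left(D \right)} = \left(D + 0\right)^{2} - D = D^{2} - D$)
$M{\left(-133 \right)} + y{\left(\sqrt{4 + 73} \right)} = -133 + \sqrt{4 + 73} \left(-1 + \sqrt{4 + 73}\right) = -133 + \sqrt{77} \left(-1 + \sqrt{77}\right)$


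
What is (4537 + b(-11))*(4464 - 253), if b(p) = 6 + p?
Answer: 19084252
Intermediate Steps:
(4537 + b(-11))*(4464 - 253) = (4537 + (6 - 11))*(4464 - 253) = (4537 - 5)*4211 = 4532*4211 = 19084252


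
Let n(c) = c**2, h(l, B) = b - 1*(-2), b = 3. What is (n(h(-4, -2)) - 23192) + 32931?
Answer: 9764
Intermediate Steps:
h(l, B) = 5 (h(l, B) = 3 - 1*(-2) = 3 + 2 = 5)
(n(h(-4, -2)) - 23192) + 32931 = (5**2 - 23192) + 32931 = (25 - 23192) + 32931 = -23167 + 32931 = 9764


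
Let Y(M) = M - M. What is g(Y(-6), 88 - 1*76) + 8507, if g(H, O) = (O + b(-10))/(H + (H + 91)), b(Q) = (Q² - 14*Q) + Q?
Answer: 774379/91 ≈ 8509.7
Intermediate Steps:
Y(M) = 0
b(Q) = Q² - 13*Q
g(H, O) = (230 + O)/(91 + 2*H) (g(H, O) = (O - 10*(-13 - 10))/(H + (H + 91)) = (O - 10*(-23))/(H + (91 + H)) = (O + 230)/(91 + 2*H) = (230 + O)/(91 + 2*H))
g(Y(-6), 88 - 1*76) + 8507 = (230 + (88 - 1*76))/(91 + 2*0) + 8507 = (230 + (88 - 76))/(91 + 0) + 8507 = (230 + 12)/91 + 8507 = (1/91)*242 + 8507 = 242/91 + 8507 = 774379/91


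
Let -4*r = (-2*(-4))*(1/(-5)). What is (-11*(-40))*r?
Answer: 176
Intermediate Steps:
r = 2/5 (r = -(-2*(-4))*1/(-5)/4 = -2*1*(-1/5) = -2*(-1)/5 = -1/4*(-8/5) = 2/5 ≈ 0.40000)
(-11*(-40))*r = -11*(-40)*(2/5) = 440*(2/5) = 176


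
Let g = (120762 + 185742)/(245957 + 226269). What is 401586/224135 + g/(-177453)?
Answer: 43478039993082/24266210444345 ≈ 1.7917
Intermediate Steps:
g = 3564/5491 (g = 306504/472226 = 306504*(1/472226) = 3564/5491 ≈ 0.64906)
401586/224135 + g/(-177453) = 401586/224135 + (3564/5491)/(-177453) = 401586*(1/224135) + (3564/5491)*(-1/177453) = 401586/224135 - 396/108266047 = 43478039993082/24266210444345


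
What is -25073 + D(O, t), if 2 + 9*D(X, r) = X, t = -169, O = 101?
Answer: -25062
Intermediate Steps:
D(X, r) = -2/9 + X/9
-25073 + D(O, t) = -25073 + (-2/9 + (⅑)*101) = -25073 + (-2/9 + 101/9) = -25073 + 11 = -25062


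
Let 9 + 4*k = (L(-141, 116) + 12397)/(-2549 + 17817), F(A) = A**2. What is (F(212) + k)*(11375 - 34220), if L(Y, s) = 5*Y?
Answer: -7837817511945/7634 ≈ -1.0267e+9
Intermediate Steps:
k = -15715/7634 (k = -9/4 + ((5*(-141) + 12397)/(-2549 + 17817))/4 = -9/4 + ((-705 + 12397)/15268)/4 = -9/4 + (11692*(1/15268))/4 = -9/4 + (1/4)*(2923/3817) = -9/4 + 2923/15268 = -15715/7634 ≈ -2.0586)
(F(212) + k)*(11375 - 34220) = (212**2 - 15715/7634)*(11375 - 34220) = (44944 - 15715/7634)*(-22845) = (343086781/7634)*(-22845) = -7837817511945/7634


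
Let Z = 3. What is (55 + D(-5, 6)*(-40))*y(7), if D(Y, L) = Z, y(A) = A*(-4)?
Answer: 1820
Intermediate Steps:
y(A) = -4*A
D(Y, L) = 3
(55 + D(-5, 6)*(-40))*y(7) = (55 + 3*(-40))*(-4*7) = (55 - 120)*(-28) = -65*(-28) = 1820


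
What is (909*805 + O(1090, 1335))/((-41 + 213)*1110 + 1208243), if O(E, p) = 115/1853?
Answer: 1355923600/2592649039 ≈ 0.52299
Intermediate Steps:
O(E, p) = 115/1853 (O(E, p) = 115*(1/1853) = 115/1853)
(909*805 + O(1090, 1335))/((-41 + 213)*1110 + 1208243) = (909*805 + 115/1853)/((-41 + 213)*1110 + 1208243) = (731745 + 115/1853)/(172*1110 + 1208243) = 1355923600/(1853*(190920 + 1208243)) = (1355923600/1853)/1399163 = (1355923600/1853)*(1/1399163) = 1355923600/2592649039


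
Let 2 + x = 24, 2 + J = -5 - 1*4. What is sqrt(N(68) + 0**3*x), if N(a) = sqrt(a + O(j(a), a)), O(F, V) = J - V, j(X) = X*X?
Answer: 11**(1/4)*sqrt(I) ≈ 1.2878 + 1.2878*I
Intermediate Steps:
J = -11 (J = -2 + (-5 - 1*4) = -2 + (-5 - 4) = -2 - 9 = -11)
x = 22 (x = -2 + 24 = 22)
j(X) = X**2
O(F, V) = -11 - V
N(a) = I*sqrt(11) (N(a) = sqrt(a + (-11 - a)) = sqrt(-11) = I*sqrt(11))
sqrt(N(68) + 0**3*x) = sqrt(I*sqrt(11) + 0**3*22) = sqrt(I*sqrt(11) + 0*22) = sqrt(I*sqrt(11) + 0) = sqrt(I*sqrt(11)) = 11**(1/4)*sqrt(I)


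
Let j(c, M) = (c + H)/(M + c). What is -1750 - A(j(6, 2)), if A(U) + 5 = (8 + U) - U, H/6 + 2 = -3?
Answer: -1753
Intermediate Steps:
H = -30 (H = -12 + 6*(-3) = -12 - 18 = -30)
j(c, M) = (-30 + c)/(M + c) (j(c, M) = (c - 30)/(M + c) = (-30 + c)/(M + c))
A(U) = 3 (A(U) = -5 + ((8 + U) - U) = -5 + 8 = 3)
-1750 - A(j(6, 2)) = -1750 - 1*3 = -1750 - 3 = -1753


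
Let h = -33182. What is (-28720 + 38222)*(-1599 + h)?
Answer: -330489062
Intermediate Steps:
(-28720 + 38222)*(-1599 + h) = (-28720 + 38222)*(-1599 - 33182) = 9502*(-34781) = -330489062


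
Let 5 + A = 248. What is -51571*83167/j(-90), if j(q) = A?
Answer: -4289005357/243 ≈ -1.7650e+7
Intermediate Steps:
A = 243 (A = -5 + 248 = 243)
j(q) = 243
-51571*83167/j(-90) = -51571/(243/83167) = -51571/(243*(1/83167)) = -51571/243/83167 = -51571*83167/243 = -4289005357/243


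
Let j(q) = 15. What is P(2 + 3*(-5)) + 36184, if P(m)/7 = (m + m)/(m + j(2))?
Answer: 36093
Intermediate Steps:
P(m) = 14*m/(15 + m) (P(m) = 7*((m + m)/(m + 15)) = 7*((2*m)/(15 + m)) = 7*(2*m/(15 + m)) = 14*m/(15 + m))
P(2 + 3*(-5)) + 36184 = 14*(2 + 3*(-5))/(15 + (2 + 3*(-5))) + 36184 = 14*(2 - 15)/(15 + (2 - 15)) + 36184 = 14*(-13)/(15 - 13) + 36184 = 14*(-13)/2 + 36184 = 14*(-13)*(½) + 36184 = -91 + 36184 = 36093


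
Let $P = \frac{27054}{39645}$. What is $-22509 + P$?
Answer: $- \frac{99149139}{4405} \approx -22508.0$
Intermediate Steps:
$P = \frac{3006}{4405}$ ($P = 27054 \cdot \frac{1}{39645} = \frac{3006}{4405} \approx 0.68241$)
$-22509 + P = -22509 + \frac{3006}{4405} = - \frac{99149139}{4405}$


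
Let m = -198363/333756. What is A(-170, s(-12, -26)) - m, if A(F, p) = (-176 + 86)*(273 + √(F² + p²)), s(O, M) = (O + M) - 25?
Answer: -2733395519/111252 - 90*√32869 ≈ -40886.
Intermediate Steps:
m = -66121/111252 (m = -198363*1/333756 = -66121/111252 ≈ -0.59434)
s(O, M) = -25 + M + O (s(O, M) = (M + O) - 25 = -25 + M + O)
A(F, p) = -24570 - 90*√(F² + p²) (A(F, p) = -90*(273 + √(F² + p²)) = -24570 - 90*√(F² + p²))
A(-170, s(-12, -26)) - m = (-24570 - 90*√((-170)² + (-25 - 26 - 12)²)) - 1*(-66121/111252) = (-24570 - 90*√(28900 + (-63)²)) + 66121/111252 = (-24570 - 90*√(28900 + 3969)) + 66121/111252 = (-24570 - 90*√32869) + 66121/111252 = -2733395519/111252 - 90*√32869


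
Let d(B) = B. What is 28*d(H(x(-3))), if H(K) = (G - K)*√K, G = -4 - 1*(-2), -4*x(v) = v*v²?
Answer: -735*√3/2 ≈ -636.53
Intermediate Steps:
x(v) = -v³/4 (x(v) = -v*v²/4 = -v³/4)
G = -2 (G = -4 + 2 = -2)
H(K) = √K*(-2 - K) (H(K) = (-2 - K)*√K = √K*(-2 - K))
28*d(H(x(-3))) = 28*(√(-¼*(-3)³)*(-2 - (-1)*(-3)³/4)) = 28*(√(-¼*(-27))*(-2 - (-1)*(-27)/4)) = 28*(√(27/4)*(-2 - 1*27/4)) = 28*((3*√3/2)*(-2 - 27/4)) = 28*((3*√3/2)*(-35/4)) = 28*(-105*√3/8) = -735*√3/2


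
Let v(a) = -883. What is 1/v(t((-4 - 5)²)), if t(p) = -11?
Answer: -1/883 ≈ -0.0011325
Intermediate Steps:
1/v(t((-4 - 5)²)) = 1/(-883) = -1/883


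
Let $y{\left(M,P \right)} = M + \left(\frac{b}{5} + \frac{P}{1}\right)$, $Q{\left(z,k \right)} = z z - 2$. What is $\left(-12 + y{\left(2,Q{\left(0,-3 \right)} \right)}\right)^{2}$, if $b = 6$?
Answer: $\frac{2916}{25} \approx 116.64$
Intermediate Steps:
$Q{\left(z,k \right)} = -2 + z^{2}$ ($Q{\left(z,k \right)} = z^{2} - 2 = -2 + z^{2}$)
$y{\left(M,P \right)} = \frac{6}{5} + M + P$ ($y{\left(M,P \right)} = M + \left(\frac{6}{5} + \frac{P}{1}\right) = M + \left(6 \cdot \frac{1}{5} + P 1\right) = M + \left(\frac{6}{5} + P\right) = \frac{6}{5} + M + P$)
$\left(-12 + y{\left(2,Q{\left(0,-3 \right)} \right)}\right)^{2} = \left(-12 + \left(\frac{6}{5} + 2 - \left(2 - 0^{2}\right)\right)\right)^{2} = \left(-12 + \left(\frac{6}{5} + 2 + \left(-2 + 0\right)\right)\right)^{2} = \left(-12 + \left(\frac{6}{5} + 2 - 2\right)\right)^{2} = \left(-12 + \frac{6}{5}\right)^{2} = \left(- \frac{54}{5}\right)^{2} = \frac{2916}{25}$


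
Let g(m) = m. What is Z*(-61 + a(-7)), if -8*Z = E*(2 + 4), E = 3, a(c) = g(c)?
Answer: 153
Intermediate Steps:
a(c) = c
Z = -9/4 (Z = -3*(2 + 4)/8 = -3*6/8 = -⅛*18 = -9/4 ≈ -2.2500)
Z*(-61 + a(-7)) = -9*(-61 - 7)/4 = -9/4*(-68) = 153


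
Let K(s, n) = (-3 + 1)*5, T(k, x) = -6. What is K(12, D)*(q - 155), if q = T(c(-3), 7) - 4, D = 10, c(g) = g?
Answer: 1650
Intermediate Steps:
K(s, n) = -10 (K(s, n) = -2*5 = -10)
q = -10 (q = -6 - 4 = -10)
K(12, D)*(q - 155) = -10*(-10 - 155) = -10*(-165) = 1650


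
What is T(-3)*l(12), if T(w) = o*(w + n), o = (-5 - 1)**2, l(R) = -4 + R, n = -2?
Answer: -1440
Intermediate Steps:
o = 36 (o = (-6)**2 = 36)
T(w) = -72 + 36*w (T(w) = 36*(w - 2) = 36*(-2 + w) = -72 + 36*w)
T(-3)*l(12) = (-72 + 36*(-3))*(-4 + 12) = (-72 - 108)*8 = -180*8 = -1440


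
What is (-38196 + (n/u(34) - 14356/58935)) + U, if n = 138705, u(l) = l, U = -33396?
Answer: -135281242609/2003790 ≈ -67513.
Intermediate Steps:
(-38196 + (n/u(34) - 14356/58935)) + U = (-38196 + (138705/34 - 14356/58935)) - 33396 = (-38196 + 8174091071/2003790) - 33396 = -68362671769/2003790 - 33396 = -135281242609/2003790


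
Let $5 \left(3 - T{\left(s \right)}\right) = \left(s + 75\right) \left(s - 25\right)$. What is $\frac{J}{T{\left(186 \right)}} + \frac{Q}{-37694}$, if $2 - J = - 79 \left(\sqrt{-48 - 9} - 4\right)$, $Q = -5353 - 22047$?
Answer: $\frac{302535995}{395843541} - \frac{395 i \sqrt{57}}{42006} \approx 0.76428 - 0.070994 i$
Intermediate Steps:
$Q = -27400$
$J = -314 + 79 i \sqrt{57}$ ($J = 2 - - 79 \left(\sqrt{-48 - 9} - 4\right) = 2 - - 79 \left(\sqrt{-57} - 4\right) = 2 - - 79 \left(i \sqrt{57} - 4\right) = 2 - - 79 \left(-4 + i \sqrt{57}\right) = 2 - \left(316 - 79 i \sqrt{57}\right) = -314 + 79 i \sqrt{57} \approx -314.0 + 596.44 i$)
$T{\left(s \right)} = 3 - \frac{\left(-25 + s\right) \left(75 + s\right)}{5}$ ($T{\left(s \right)} = 3 - \frac{\left(s + 75\right) \left(s - 25\right)}{5} = 3 - \frac{\left(75 + s\right) \left(-25 + s\right)}{5} = 3 - \frac{\left(-25 + s\right) \left(75 + s\right)}{5}$)
$\frac{J}{T{\left(186 \right)}} + \frac{Q}{-37694} = \frac{-314 + 79 i \sqrt{57}}{378 - 1860 - \frac{186^{2}}{5}} - \frac{27400}{-37694} = \frac{-314 + 79 i \sqrt{57}}{378 - 1860 - \frac{34596}{5}} - - \frac{13700}{18847} = \frac{-314 + 79 i \sqrt{57}}{378 - 1860 - \frac{34596}{5}} + \frac{13700}{18847} = \frac{-314 + 79 i \sqrt{57}}{- \frac{42006}{5}} + \frac{13700}{18847} = \left(-314 + 79 i \sqrt{57}\right) \left(- \frac{5}{42006}\right) + \frac{13700}{18847} = \left(\frac{785}{21003} - \frac{395 i \sqrt{57}}{42006}\right) + \frac{13700}{18847} = \frac{302535995}{395843541} - \frac{395 i \sqrt{57}}{42006}$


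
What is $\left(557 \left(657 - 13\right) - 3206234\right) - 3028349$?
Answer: $-5875875$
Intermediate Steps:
$\left(557 \left(657 - 13\right) - 3206234\right) - 3028349 = \left(557 \cdot 644 - 3206234\right) - 3028349 = \left(358708 - 3206234\right) - 3028349 = -2847526 - 3028349 = -5875875$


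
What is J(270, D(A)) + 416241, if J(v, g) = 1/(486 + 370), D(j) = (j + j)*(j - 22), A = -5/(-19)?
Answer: 356302297/856 ≈ 4.1624e+5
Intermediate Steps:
A = 5/19 (A = -5*(-1/19) = 5/19 ≈ 0.26316)
D(j) = 2*j*(-22 + j) (D(j) = (2*j)*(-22 + j) = 2*j*(-22 + j))
J(v, g) = 1/856
J(270, D(A)) + 416241 = 1/856 + 416241 = 356302297/856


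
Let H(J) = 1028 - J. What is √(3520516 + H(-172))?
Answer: 2*√880429 ≈ 1876.6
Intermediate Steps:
√(3520516 + H(-172)) = √(3520516 + (1028 - 1*(-172))) = √(3520516 + (1028 + 172)) = √(3520516 + 1200) = √3521716 = 2*√880429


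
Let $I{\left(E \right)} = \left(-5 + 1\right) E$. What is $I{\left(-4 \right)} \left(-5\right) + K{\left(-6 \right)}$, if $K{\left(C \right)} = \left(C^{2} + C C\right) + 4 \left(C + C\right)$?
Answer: $-56$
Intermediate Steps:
$K{\left(C \right)} = 2 C^{2} + 8 C$ ($K{\left(C \right)} = \left(C^{2} + C^{2}\right) + 4 \cdot 2 C = 2 C^{2} + 8 C$)
$I{\left(E \right)} = - 4 E$
$I{\left(-4 \right)} \left(-5\right) + K{\left(-6 \right)} = \left(-4\right) \left(-4\right) \left(-5\right) + 2 \left(-6\right) \left(4 - 6\right) = 16 \left(-5\right) + 2 \left(-6\right) \left(-2\right) = -80 + 24 = -56$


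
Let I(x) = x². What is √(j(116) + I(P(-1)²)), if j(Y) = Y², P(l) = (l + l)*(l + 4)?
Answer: 4*√922 ≈ 121.46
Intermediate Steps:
P(l) = 2*l*(4 + l) (P(l) = (2*l)*(4 + l) = 2*l*(4 + l))
√(j(116) + I(P(-1)²)) = √(116² + ((2*(-1)*(4 - 1))²)²) = √(13456 + ((2*(-1)*3)²)²) = √(13456 + ((-6)²)²) = √(13456 + 36²) = √(13456 + 1296) = √14752 = 4*√922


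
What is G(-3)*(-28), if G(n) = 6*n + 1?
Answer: 476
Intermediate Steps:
G(n) = 1 + 6*n
G(-3)*(-28) = (1 + 6*(-3))*(-28) = (1 - 18)*(-28) = -17*(-28) = 476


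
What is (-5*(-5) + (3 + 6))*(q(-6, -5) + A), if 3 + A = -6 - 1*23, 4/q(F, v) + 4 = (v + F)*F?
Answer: -33660/31 ≈ -1085.8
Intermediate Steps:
q(F, v) = 4/(-4 + F*(F + v)) (q(F, v) = 4/(-4 + (v + F)*F) = 4/(-4 + (F + v)*F) = 4/(-4 + F*(F + v)))
A = -32 (A = -3 + (-6 - 1*23) = -3 + (-6 - 23) = -3 - 29 = -32)
(-5*(-5) + (3 + 6))*(q(-6, -5) + A) = (-5*(-5) + (3 + 6))*(4/(-4 + (-6)² - 6*(-5)) - 32) = (25 + 9)*(4/(-4 + 36 + 30) - 32) = 34*(4/62 - 32) = 34*(4*(1/62) - 32) = 34*(2/31 - 32) = 34*(-990/31) = -33660/31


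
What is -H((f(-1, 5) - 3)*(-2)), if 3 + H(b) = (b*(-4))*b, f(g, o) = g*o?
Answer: 1027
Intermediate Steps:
H(b) = -3 - 4*b**2 (H(b) = -3 + (b*(-4))*b = -3 + (-4*b)*b = -3 - 4*b**2)
-H((f(-1, 5) - 3)*(-2)) = -(-3 - 4*4*(-1*5 - 3)**2) = -(-3 - 4*4*(-5 - 3)**2) = -(-3 - 4*(-8*(-2))**2) = -(-3 - 4*16**2) = -(-3 - 4*256) = -(-3 - 1024) = -1*(-1027) = 1027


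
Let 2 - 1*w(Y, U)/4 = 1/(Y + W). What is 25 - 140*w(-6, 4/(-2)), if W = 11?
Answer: -983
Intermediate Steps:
w(Y, U) = 8 - 4/(11 + Y) (w(Y, U) = 8 - 4/(Y + 11) = 8 - 4/(11 + Y))
25 - 140*w(-6, 4/(-2)) = 25 - 560*(21 + 2*(-6))/(11 - 6) = 25 - 560*(21 - 12)/5 = 25 - 560*9/5 = 25 - 140*36/5 = 25 - 1008 = -983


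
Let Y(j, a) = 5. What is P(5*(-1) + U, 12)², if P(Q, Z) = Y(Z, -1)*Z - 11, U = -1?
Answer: 2401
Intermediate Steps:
P(Q, Z) = -11 + 5*Z (P(Q, Z) = 5*Z - 11 = -11 + 5*Z)
P(5*(-1) + U, 12)² = (-11 + 5*12)² = (-11 + 60)² = 49² = 2401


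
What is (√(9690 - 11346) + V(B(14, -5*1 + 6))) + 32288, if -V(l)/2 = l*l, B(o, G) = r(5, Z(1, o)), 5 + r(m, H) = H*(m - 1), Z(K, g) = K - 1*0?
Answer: 32286 + 6*I*√46 ≈ 32286.0 + 40.694*I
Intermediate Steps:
Z(K, g) = K (Z(K, g) = K + 0 = K)
r(m, H) = -5 + H*(-1 + m) (r(m, H) = -5 + H*(m - 1) = -5 + H*(-1 + m))
B(o, G) = -1 (B(o, G) = -5 - 1*1 + 1*5 = -5 - 1 + 5 = -1)
V(l) = -2*l² (V(l) = -2*l*l = -2*l²)
(√(9690 - 11346) + V(B(14, -5*1 + 6))) + 32288 = (√(9690 - 11346) - 2*(-1)²) + 32288 = (√(-1656) - 2*1) + 32288 = (6*I*√46 - 2) + 32288 = (-2 + 6*I*√46) + 32288 = 32286 + 6*I*√46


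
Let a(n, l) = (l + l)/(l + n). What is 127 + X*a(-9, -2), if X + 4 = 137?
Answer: 1929/11 ≈ 175.36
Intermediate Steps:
X = 133 (X = -4 + 137 = 133)
a(n, l) = 2*l/(l + n) (a(n, l) = (2*l)/(l + n) = 2*l/(l + n))
127 + X*a(-9, -2) = 127 + 133*(2*(-2)/(-2 - 9)) = 127 + 133*(2*(-2)/(-11)) = 127 + 133*(2*(-2)*(-1/11)) = 127 + 133*(4/11) = 127 + 532/11 = 1929/11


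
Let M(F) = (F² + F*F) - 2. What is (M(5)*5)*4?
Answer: 960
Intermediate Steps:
M(F) = -2 + 2*F² (M(F) = (F² + F²) - 2 = 2*F² - 2 = -2 + 2*F²)
(M(5)*5)*4 = ((-2 + 2*5²)*5)*4 = ((-2 + 2*25)*5)*4 = ((-2 + 50)*5)*4 = (48*5)*4 = 240*4 = 960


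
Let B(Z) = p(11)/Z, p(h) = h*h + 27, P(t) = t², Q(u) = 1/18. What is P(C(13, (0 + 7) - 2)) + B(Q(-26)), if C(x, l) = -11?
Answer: 2785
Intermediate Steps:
Q(u) = 1/18
p(h) = 27 + h² (p(h) = h² + 27 = 27 + h²)
B(Z) = 148/Z (B(Z) = (27 + 11²)/Z = (27 + 121)/Z = 148/Z)
P(C(13, (0 + 7) - 2)) + B(Q(-26)) = (-11)² + 148/(1/18) = 121 + 148*18 = 121 + 2664 = 2785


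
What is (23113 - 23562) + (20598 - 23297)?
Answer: -3148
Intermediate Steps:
(23113 - 23562) + (20598 - 23297) = -449 - 2699 = -3148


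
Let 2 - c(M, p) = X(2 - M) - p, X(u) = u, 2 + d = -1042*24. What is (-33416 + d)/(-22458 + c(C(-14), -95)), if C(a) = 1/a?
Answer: 817964/315743 ≈ 2.5906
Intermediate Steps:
d = -25010 (d = -2 - 1042*24 = -2 - 25008 = -25010)
C(a) = 1/a
c(M, p) = M + p (c(M, p) = 2 - ((2 - M) - p) = 2 - (2 - M - p) = 2 + (-2 + M + p) = M + p)
(-33416 + d)/(-22458 + c(C(-14), -95)) = (-33416 - 25010)/(-22458 + (1/(-14) - 95)) = -58426/(-22458 + (-1/14 - 95)) = -58426/(-22458 - 1331/14) = -58426/(-315743/14) = -58426*(-14/315743) = 817964/315743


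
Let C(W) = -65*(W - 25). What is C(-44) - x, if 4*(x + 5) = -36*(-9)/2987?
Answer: 13411549/2987 ≈ 4490.0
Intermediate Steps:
x = -14854/2987 (x = -5 + (-36*(-9)/2987)/4 = -5 + (324*(1/2987))/4 = -5 + (¼)*(324/2987) = -5 + 81/2987 = -14854/2987 ≈ -4.9729)
C(W) = 1625 - 65*W (C(W) = -65*(-25 + W) = 1625 - 65*W)
C(-44) - x = (1625 - 65*(-44)) - 1*(-14854/2987) = (1625 + 2860) + 14854/2987 = 4485 + 14854/2987 = 13411549/2987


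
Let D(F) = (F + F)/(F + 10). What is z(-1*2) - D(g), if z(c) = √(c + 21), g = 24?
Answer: -24/17 + √19 ≈ 2.9471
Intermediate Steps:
z(c) = √(21 + c)
D(F) = 2*F/(10 + F) (D(F) = (2*F)/(10 + F) = 2*F/(10 + F))
z(-1*2) - D(g) = √(21 - 1*2) - 2*24/(10 + 24) = √(21 - 2) - 2*24/34 = √19 - 2*24/34 = √19 - 1*24/17 = √19 - 24/17 = -24/17 + √19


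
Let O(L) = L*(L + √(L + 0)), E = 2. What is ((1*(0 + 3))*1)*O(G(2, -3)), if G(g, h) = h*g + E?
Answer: 48 - 24*I ≈ 48.0 - 24.0*I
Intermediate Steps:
G(g, h) = 2 + g*h (G(g, h) = h*g + 2 = g*h + 2 = 2 + g*h)
O(L) = L*(L + √L)
((1*(0 + 3))*1)*O(G(2, -3)) = ((1*(0 + 3))*1)*((2 + 2*(-3))² + (2 + 2*(-3))^(3/2)) = ((1*3)*1)*((2 - 6)² + (2 - 6)^(3/2)) = (3*1)*((-4)² + (-4)^(3/2)) = 3*(16 - 8*I) = 48 - 24*I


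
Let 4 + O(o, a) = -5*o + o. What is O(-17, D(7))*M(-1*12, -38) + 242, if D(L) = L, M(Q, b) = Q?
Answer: -526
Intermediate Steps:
O(o, a) = -4 - 4*o (O(o, a) = -4 + (-5*o + o) = -4 - 4*o)
O(-17, D(7))*M(-1*12, -38) + 242 = (-4 - 4*(-17))*(-1*12) + 242 = (-4 + 68)*(-12) + 242 = 64*(-12) + 242 = -768 + 242 = -526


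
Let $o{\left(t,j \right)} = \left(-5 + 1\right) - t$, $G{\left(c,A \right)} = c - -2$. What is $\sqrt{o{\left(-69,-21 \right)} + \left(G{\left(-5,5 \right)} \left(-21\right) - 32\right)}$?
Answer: $4 \sqrt{6} \approx 9.798$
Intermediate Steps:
$G{\left(c,A \right)} = 2 + c$ ($G{\left(c,A \right)} = c + 2 = 2 + c$)
$o{\left(t,j \right)} = -4 - t$
$\sqrt{o{\left(-69,-21 \right)} + \left(G{\left(-5,5 \right)} \left(-21\right) - 32\right)} = \sqrt{\left(-4 - -69\right) - \left(32 - \left(2 - 5\right) \left(-21\right)\right)} = \sqrt{\left(-4 + 69\right) - -31} = \sqrt{65 + \left(63 - 32\right)} = \sqrt{65 + 31} = \sqrt{96} = 4 \sqrt{6}$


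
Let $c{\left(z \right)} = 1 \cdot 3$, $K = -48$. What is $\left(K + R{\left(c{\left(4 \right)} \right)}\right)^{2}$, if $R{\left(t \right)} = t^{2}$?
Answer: $1521$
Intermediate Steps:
$c{\left(z \right)} = 3$
$\left(K + R{\left(c{\left(4 \right)} \right)}\right)^{2} = \left(-48 + 3^{2}\right)^{2} = \left(-48 + 9\right)^{2} = \left(-39\right)^{2} = 1521$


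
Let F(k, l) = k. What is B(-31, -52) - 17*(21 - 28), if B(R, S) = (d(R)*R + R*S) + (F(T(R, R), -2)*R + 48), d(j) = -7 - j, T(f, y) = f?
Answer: 1996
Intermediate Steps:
B(R, S) = 48 + R² + R*S + R*(-7 - R) (B(R, S) = ((-7 - R)*R + R*S) + (R*R + 48) = (R*(-7 - R) + R*S) + (R² + 48) = (R*S + R*(-7 - R)) + (48 + R²) = 48 + R² + R*S + R*(-7 - R))
B(-31, -52) - 17*(21 - 28) = (48 - 7*(-31) - 31*(-52)) - 17*(21 - 28) = (48 + 217 + 1612) - 17*(-7) = 1877 + 119 = 1996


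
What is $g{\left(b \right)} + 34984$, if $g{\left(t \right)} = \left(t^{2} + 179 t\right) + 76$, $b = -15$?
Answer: $32600$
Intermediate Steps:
$g{\left(t \right)} = 76 + t^{2} + 179 t$
$g{\left(b \right)} + 34984 = \left(76 + \left(-15\right)^{2} + 179 \left(-15\right)\right) + 34984 = \left(76 + 225 - 2685\right) + 34984 = -2384 + 34984 = 32600$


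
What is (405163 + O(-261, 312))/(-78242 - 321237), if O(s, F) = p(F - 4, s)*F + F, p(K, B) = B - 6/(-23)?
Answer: -7454861/9188017 ≈ -0.81137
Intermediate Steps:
p(K, B) = 6/23 + B (p(K, B) = B - 6*(-1/23) = B + 6/23 = 6/23 + B)
O(s, F) = F + F*(6/23 + s) (O(s, F) = (6/23 + s)*F + F = F*(6/23 + s) + F = F + F*(6/23 + s))
(405163 + O(-261, 312))/(-78242 - 321237) = (405163 + (1/23)*312*(29 + 23*(-261)))/(-78242 - 321237) = (405163 + (1/23)*312*(29 - 6003))/(-399479) = (405163 + (1/23)*312*(-5974))*(-1/399479) = (405163 - 1863888/23)*(-1/399479) = (7454861/23)*(-1/399479) = -7454861/9188017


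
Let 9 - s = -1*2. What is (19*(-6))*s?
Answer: -1254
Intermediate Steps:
s = 11 (s = 9 - (-1)*2 = 9 - 1*(-2) = 9 + 2 = 11)
(19*(-6))*s = (19*(-6))*11 = -114*11 = -1254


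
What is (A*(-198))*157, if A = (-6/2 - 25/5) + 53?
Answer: -1398870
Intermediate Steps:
A = 45 (A = (-6*½ - 25*⅕) + 53 = (-3 - 5) + 53 = -8 + 53 = 45)
(A*(-198))*157 = (45*(-198))*157 = -8910*157 = -1398870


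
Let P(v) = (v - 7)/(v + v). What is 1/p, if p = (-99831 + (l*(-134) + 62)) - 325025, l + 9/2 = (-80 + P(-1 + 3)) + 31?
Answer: -2/834915 ≈ -2.3955e-6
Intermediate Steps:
P(v) = (-7 + v)/(2*v) (P(v) = (-7 + v)/((2*v)) = (-7 + v)*(1/(2*v)) = (-7 + v)/(2*v))
l = -219/4 (l = -9/2 + ((-80 + (-7 + (-1 + 3))/(2*(-1 + 3))) + 31) = -9/2 + ((-80 + (1/2)*(-7 + 2)/2) + 31) = -9/2 + ((-80 + (1/2)*(1/2)*(-5)) + 31) = -9/2 + ((-80 - 5/4) + 31) = -9/2 + (-325/4 + 31) = -9/2 - 201/4 = -219/4 ≈ -54.750)
p = -834915/2 (p = (-99831 + (-219/4*(-134) + 62)) - 325025 = (-99831 + (14673/2 + 62)) - 325025 = (-99831 + 14797/2) - 325025 = -184865/2 - 325025 = -834915/2 ≈ -4.1746e+5)
1/p = 1/(-834915/2) = -2/834915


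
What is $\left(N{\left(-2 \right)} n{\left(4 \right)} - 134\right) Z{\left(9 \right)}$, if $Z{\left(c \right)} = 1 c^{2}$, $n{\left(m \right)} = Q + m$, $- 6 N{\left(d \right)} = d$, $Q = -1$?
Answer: $-10773$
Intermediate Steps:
$N{\left(d \right)} = - \frac{d}{6}$
$n{\left(m \right)} = -1 + m$
$Z{\left(c \right)} = c^{2}$
$\left(N{\left(-2 \right)} n{\left(4 \right)} - 134\right) Z{\left(9 \right)} = \left(\left(- \frac{1}{6}\right) \left(-2\right) \left(-1 + 4\right) - 134\right) 9^{2} = \left(\frac{1}{3} \cdot 3 - 134\right) 81 = \left(1 - 134\right) 81 = \left(-133\right) 81 = -10773$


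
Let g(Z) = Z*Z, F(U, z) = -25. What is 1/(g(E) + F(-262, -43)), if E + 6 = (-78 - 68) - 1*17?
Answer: 1/28536 ≈ 3.5043e-5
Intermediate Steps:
E = -169 (E = -6 + ((-78 - 68) - 1*17) = -6 + (-146 - 17) = -6 - 163 = -169)
g(Z) = Z²
1/(g(E) + F(-262, -43)) = 1/((-169)² - 25) = 1/(28561 - 25) = 1/28536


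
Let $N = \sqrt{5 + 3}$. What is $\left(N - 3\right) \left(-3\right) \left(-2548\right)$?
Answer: $-22932 + 15288 \sqrt{2} \approx -1311.5$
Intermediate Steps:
$N = 2 \sqrt{2}$ ($N = \sqrt{8} = 2 \sqrt{2} \approx 2.8284$)
$\left(N - 3\right) \left(-3\right) \left(-2548\right) = \left(2 \sqrt{2} - 3\right) \left(-3\right) \left(-2548\right) = \left(-3 + 2 \sqrt{2}\right) \left(-3\right) \left(-2548\right) = \left(9 - 6 \sqrt{2}\right) \left(-2548\right) = -22932 + 15288 \sqrt{2}$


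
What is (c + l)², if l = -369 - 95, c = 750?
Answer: 81796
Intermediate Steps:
l = -464
(c + l)² = (750 - 464)² = 286² = 81796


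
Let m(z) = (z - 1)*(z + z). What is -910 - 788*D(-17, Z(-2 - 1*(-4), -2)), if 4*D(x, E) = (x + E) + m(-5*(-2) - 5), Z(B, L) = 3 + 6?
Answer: -7214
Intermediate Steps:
m(z) = 2*z*(-1 + z) (m(z) = (-1 + z)*(2*z) = 2*z*(-1 + z))
Z(B, L) = 9
D(x, E) = 10 + E/4 + x/4 (D(x, E) = ((x + E) + 2*(-5*(-2) - 5)*(-1 + (-5*(-2) - 5)))/4 = ((E + x) + 2*(10 - 5)*(-1 + (10 - 5)))/4 = ((E + x) + 2*5*(-1 + 5))/4 = ((E + x) + 2*5*4)/4 = ((E + x) + 40)/4 = (40 + E + x)/4 = 10 + E/4 + x/4)
-910 - 788*D(-17, Z(-2 - 1*(-4), -2)) = -910 - 788*(10 + (1/4)*9 + (1/4)*(-17)) = -910 - 788*(10 + 9/4 - 17/4) = -910 - 788*8 = -910 - 6304 = -7214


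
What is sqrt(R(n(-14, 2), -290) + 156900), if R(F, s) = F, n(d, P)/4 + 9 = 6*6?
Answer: 4*sqrt(9813) ≈ 396.24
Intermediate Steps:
n(d, P) = 108 (n(d, P) = -36 + 4*(6*6) = -36 + 4*36 = -36 + 144 = 108)
sqrt(R(n(-14, 2), -290) + 156900) = sqrt(108 + 156900) = sqrt(157008) = 4*sqrt(9813)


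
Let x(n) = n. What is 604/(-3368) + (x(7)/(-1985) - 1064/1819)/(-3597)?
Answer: -1959359961239/10935678641910 ≈ -0.17917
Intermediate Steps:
604/(-3368) + (x(7)/(-1985) - 1064/1819)/(-3597) = 604/(-3368) + (7/(-1985) - 1064/1819)/(-3597) = 604*(-1/3368) + (7*(-1/1985) - 1064*1/1819)*(-1/3597) = -151/842 + (-7/1985 - 1064/1819)*(-1/3597) = -151/842 - 2124773/3610715*(-1/3597) = -151/842 + 2124773/12987741855 = -1959359961239/10935678641910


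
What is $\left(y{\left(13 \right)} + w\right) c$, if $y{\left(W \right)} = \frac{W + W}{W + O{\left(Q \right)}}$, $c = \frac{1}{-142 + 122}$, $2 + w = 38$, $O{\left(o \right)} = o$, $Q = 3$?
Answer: $- \frac{301}{160} \approx -1.8813$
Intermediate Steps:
$w = 36$ ($w = -2 + 38 = 36$)
$c = - \frac{1}{20}$ ($c = \frac{1}{-20} = - \frac{1}{20} \approx -0.05$)
$y{\left(W \right)} = \frac{2 W}{3 + W}$ ($y{\left(W \right)} = \frac{W + W}{W + 3} = \frac{2 W}{3 + W}$)
$\left(y{\left(13 \right)} + w\right) c = \left(2 \cdot 13 \frac{1}{3 + 13} + 36\right) \left(- \frac{1}{20}\right) = \left(2 \cdot 13 \cdot \frac{1}{16} + 36\right) \left(- \frac{1}{20}\right) = \left(\frac{13}{8} + 36\right) \left(- \frac{1}{20}\right) = \frac{301}{8} \left(- \frac{1}{20}\right) = - \frac{301}{160}$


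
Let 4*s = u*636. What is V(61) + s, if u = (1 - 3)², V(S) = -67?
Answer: 569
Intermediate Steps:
u = 4 (u = (-2)² = 4)
s = 636 (s = (4*636)/4 = (¼)*2544 = 636)
V(61) + s = -67 + 636 = 569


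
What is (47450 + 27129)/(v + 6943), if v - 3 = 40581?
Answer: 74579/47527 ≈ 1.5692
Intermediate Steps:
v = 40584 (v = 3 + 40581 = 40584)
(47450 + 27129)/(v + 6943) = (47450 + 27129)/(40584 + 6943) = 74579/47527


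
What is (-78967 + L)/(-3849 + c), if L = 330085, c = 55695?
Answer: 41853/8641 ≈ 4.8435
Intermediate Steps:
(-78967 + L)/(-3849 + c) = (-78967 + 330085)/(-3849 + 55695) = 251118/51846 = 251118*(1/51846) = 41853/8641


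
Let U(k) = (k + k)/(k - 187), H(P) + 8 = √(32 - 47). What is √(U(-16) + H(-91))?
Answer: √(-323176 + 41209*I*√15)/203 ≈ 0.67239 + 2.88*I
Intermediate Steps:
H(P) = -8 + I*√15 (H(P) = -8 + √(32 - 47) = -8 + √(-15) = -8 + I*√15)
U(k) = 2*k/(-187 + k) (U(k) = (2*k)/(-187 + k) = 2*k/(-187 + k))
√(U(-16) + H(-91)) = √(2*(-16)/(-187 - 16) + (-8 + I*√15)) = √(2*(-16)/(-203) + (-8 + I*√15)) = √(2*(-16)*(-1/203) + (-8 + I*√15)) = √(32/203 + (-8 + I*√15)) = √(-1592/203 + I*√15)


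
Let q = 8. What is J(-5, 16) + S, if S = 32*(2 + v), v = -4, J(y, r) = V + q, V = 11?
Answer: -45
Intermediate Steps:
J(y, r) = 19 (J(y, r) = 11 + 8 = 19)
S = -64 (S = 32*(2 - 4) = 32*(-2) = -64)
J(-5, 16) + S = 19 - 64 = -45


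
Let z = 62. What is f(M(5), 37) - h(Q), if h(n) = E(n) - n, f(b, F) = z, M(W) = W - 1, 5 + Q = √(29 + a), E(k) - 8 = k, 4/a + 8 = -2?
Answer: 54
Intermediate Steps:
a = -⅖ (a = 4/(-8 - 2) = 4/(-10) = 4*(-⅒) = -⅖ ≈ -0.40000)
E(k) = 8 + k
Q = -5 + √715/5 (Q = -5 + √(29 - ⅖) = -5 + √(143/5) = -5 + √715/5 ≈ 0.34790)
M(W) = -1 + W
f(b, F) = 62
h(n) = 8 (h(n) = (8 + n) - n = 8)
f(M(5), 37) - h(Q) = 62 - 1*8 = 62 - 8 = 54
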